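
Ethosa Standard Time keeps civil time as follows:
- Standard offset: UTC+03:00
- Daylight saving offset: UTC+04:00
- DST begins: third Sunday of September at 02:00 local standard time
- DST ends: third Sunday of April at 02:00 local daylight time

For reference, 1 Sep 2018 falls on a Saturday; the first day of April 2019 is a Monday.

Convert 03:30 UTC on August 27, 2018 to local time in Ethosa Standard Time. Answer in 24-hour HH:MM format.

1 September 2018 is a Saturday, so the first Sunday is September 2 and the third is September 16.
1 April 2019 is a Monday, so the first Sunday is April 7 and the third is April 21.
At the standard offset (UTC+03:00), 03:30 UTC + 3h = 06:30 Ethosa Standard Time standard time.
The standard-time date in Ethosa Standard Time, August 27, 2018, is outside the daylight-saving period (16 September 2018 – 21 April 2019), so Ethosa Standard Time is on standard time, UTC+03:00.
03:30 UTC + 3h = 06:30 local.

06:30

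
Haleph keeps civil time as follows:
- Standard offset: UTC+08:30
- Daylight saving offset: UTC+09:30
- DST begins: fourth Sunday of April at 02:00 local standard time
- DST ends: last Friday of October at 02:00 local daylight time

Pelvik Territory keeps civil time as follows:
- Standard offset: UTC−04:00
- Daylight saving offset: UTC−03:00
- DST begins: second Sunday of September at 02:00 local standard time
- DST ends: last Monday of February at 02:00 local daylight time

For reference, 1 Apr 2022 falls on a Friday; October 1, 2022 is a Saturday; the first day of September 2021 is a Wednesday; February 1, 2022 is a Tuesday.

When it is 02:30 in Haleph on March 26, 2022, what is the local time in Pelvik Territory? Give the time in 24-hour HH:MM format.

14:00

1 April 2022 is a Friday, so the first Sunday is April 3 and the fourth is April 24.
1 October 2022 is a Saturday, so Fridays fall on 7, 14, 21, 28; the last is October 28.
March 26, 2022 is outside the daylight-saving period (24 April – 28 October), so Haleph is on standard time, UTC+08:30.
02:30 Haleph − 8h30m = 18:00 UTC (rolling into the previous day, 25 March 2022).
1 September 2021 is a Wednesday, so the first Sunday is September 5 and the second is September 12.
1 February 2022 is a Tuesday, so Mondays fall on 7, 14, 21, 28; the last is February 28.
At the standard offset (UTC−04:00), 18:00 UTC − 4h = 14:00 Pelvik Territory standard time.
The standard-time date in Pelvik Territory, March 25, 2022, is outside the daylight-saving period (12 September 2021 – 28 February 2022), so Pelvik Territory is on standard time, UTC−04:00.
18:00 UTC − 4h = 14:00 Pelvik Territory.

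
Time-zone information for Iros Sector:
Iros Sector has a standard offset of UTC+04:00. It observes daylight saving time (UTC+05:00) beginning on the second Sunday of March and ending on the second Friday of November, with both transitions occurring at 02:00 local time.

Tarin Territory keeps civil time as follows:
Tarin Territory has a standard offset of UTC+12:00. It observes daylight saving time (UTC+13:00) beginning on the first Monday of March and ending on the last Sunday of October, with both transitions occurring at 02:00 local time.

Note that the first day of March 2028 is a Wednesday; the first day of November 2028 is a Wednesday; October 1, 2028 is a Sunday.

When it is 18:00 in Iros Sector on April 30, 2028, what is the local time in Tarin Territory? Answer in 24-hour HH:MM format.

1 March 2028 is a Wednesday, so the first Sunday is March 5 and the second is March 12.
1 November 2028 is a Wednesday, so the first Friday is November 3 and the second is November 10.
Daylight saving runs 12 March – 10 November; April 30, 2028 is inside that window, so Iros Sector is at UTC+05:00.
18:00 Iros Sector − 5h = 13:00 UTC.
1 March 2028 is a Wednesday, so the first Monday is March 6.
1 October 2028 is a Sunday, so Sundays fall on 1, 8, 15, 22, 29; the last is October 29.
At the standard offset (UTC+12:00), 13:00 UTC + 12h = 01:00 Tarin Territory standard time (rolling into the next day, 1 May 2028).
Daylight saving runs 6 March – 29 October; the standard-time date in Tarin Territory, May 1, 2028, is inside that window, so Tarin Territory is at UTC+13:00.
13:00 UTC + 13h = 02:00 Tarin Territory (rolling into the next day, 1 May 2028).

02:00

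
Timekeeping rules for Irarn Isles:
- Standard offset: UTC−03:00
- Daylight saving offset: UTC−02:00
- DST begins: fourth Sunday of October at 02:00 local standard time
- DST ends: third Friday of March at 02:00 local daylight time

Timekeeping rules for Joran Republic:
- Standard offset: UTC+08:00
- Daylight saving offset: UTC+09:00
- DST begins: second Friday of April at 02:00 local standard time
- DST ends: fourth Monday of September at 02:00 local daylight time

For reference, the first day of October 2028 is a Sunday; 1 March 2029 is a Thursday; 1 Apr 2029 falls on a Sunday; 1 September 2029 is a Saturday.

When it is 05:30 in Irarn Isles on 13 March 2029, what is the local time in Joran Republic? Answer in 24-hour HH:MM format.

1 October 2028 is a Sunday, so the first Sunday is October 1 and the fourth is October 22.
1 March 2029 is a Thursday, so the first Friday is March 2 and the third is March 16.
13 March 2029 lies within the daylight-saving period (22 October 2028 – 16 March 2029), so Irarn Isles is on daylight time, UTC−02:00.
05:30 Irarn Isles + 2h = 07:30 UTC.
1 April 2029 is a Sunday, so the first Friday is April 6 and the second is April 13.
1 September 2029 is a Saturday, so the first Monday is September 3 and the fourth is September 24.
At the standard offset (UTC+08:00), 07:30 UTC + 8h = 15:30 Joran Republic standard time.
Daylight saving runs 13 April – 24 September; the standard-time date in Joran Republic, 13 March 2029, is outside that window, so Joran Republic is on standard time at UTC+08:00.
07:30 UTC + 8h = 15:30 Joran Republic.

15:30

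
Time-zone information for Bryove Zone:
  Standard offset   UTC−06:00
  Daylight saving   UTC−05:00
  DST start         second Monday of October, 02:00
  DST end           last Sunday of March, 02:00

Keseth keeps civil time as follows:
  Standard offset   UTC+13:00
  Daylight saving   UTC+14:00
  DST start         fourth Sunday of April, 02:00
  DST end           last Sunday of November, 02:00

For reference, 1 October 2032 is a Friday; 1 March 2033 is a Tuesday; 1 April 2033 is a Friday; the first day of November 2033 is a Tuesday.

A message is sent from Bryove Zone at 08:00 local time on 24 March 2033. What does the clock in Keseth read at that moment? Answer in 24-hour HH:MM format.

1 October 2032 is a Friday, so the first Monday is October 4 and the second is October 11.
1 March 2033 is a Tuesday, so Sundays fall on 6, 13, 20, 27; the last is March 27.
24 March 2033 lies within the daylight-saving period (11 October 2032 – 27 March 2033), so Bryove Zone is on daylight time, UTC−05:00.
08:00 Bryove Zone + 5h = 13:00 UTC.
1 April 2033 is a Friday, so the first Sunday is April 3 and the fourth is April 24.
1 November 2033 is a Tuesday, so Sundays fall on 6, 13, 20, 27; the last is November 27.
At the standard offset (UTC+13:00), 13:00 UTC + 13h = 02:00 Keseth standard time (rolling into the next day, 25 March 2033).
Daylight saving runs 24 April – 27 November; the standard-time date in Keseth, 25 March 2033, is outside that window, so Keseth is on standard time at UTC+13:00.
13:00 UTC + 13h = 02:00 Keseth (rolling into the next day, 25 March 2033).

02:00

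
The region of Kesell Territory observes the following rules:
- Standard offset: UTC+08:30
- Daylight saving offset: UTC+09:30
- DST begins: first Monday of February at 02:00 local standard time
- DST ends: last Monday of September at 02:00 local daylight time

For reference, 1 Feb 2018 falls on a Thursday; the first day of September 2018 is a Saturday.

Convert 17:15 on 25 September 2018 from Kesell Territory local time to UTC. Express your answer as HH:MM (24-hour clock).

08:45

1 February 2018 is a Thursday, so the first Monday is February 5.
1 September 2018 is a Saturday, so Mondays fall on 3, 10, 17, 24; the last is September 24.
25 September 2018 is outside the daylight-saving period (5 February – 24 September), so Kesell Territory is on standard time, UTC+08:30.
17:15 local − 8h30m = 08:45 UTC.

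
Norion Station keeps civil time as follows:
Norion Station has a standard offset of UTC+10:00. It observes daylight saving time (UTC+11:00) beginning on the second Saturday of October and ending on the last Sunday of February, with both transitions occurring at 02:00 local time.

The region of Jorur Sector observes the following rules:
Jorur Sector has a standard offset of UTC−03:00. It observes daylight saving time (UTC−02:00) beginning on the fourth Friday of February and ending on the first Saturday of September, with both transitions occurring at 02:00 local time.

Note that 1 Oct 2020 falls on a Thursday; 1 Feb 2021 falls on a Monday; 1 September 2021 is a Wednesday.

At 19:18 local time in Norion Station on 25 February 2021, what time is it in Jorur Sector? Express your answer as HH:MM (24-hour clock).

05:18

1 October 2020 is a Thursday, so the first Saturday is October 3 and the second is October 10.
1 February 2021 is a Monday, so Sundays fall on 7, 14, 21, 28; the last is February 28.
25 February 2021 falls between 10 October 2020 and 28 February 2021, so daylight saving is in effect and Norion Station is at UTC+11:00.
19:18 Norion Station − 11h = 08:18 UTC.
1 February 2021 is a Monday, so the first Friday is February 5 and the fourth is February 26.
1 September 2021 is a Wednesday, so the first Saturday is September 4.
At the standard offset (UTC−03:00), 08:18 UTC − 3h = 05:18 Jorur Sector standard time.
Daylight saving runs 26 February – 4 September; the standard-time date in Jorur Sector, 25 February 2021, is outside that window, so Jorur Sector is on standard time at UTC−03:00.
08:18 UTC − 3h = 05:18 Jorur Sector.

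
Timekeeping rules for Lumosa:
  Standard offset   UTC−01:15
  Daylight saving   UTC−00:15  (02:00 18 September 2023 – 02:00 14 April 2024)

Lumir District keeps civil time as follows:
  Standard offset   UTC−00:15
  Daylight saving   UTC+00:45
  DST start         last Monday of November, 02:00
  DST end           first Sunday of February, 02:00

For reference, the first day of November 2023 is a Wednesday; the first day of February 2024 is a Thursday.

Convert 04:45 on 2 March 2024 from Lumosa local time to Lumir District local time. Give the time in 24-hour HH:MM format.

Daylight saving runs 18 September 2023 – 14 April 2024; 2 March 2024 is inside that window, so Lumosa is at UTC−00:15.
04:45 Lumosa + 0h15m = 05:00 UTC.
1 November 2023 is a Wednesday, so Mondays fall on 6, 13, 20, 27; the last is November 27.
1 February 2024 is a Thursday, so the first Sunday is February 4.
At the standard offset (UTC−00:15), 05:00 UTC − 0h15m = 04:45 Lumir District standard time.
Daylight saving runs 27 November 2023 – 4 February 2024; the standard-time date in Lumir District, 2 March 2024, is outside that window, so Lumir District is on standard time at UTC−00:15.
05:00 UTC − 0h15m = 04:45 Lumir District.

04:45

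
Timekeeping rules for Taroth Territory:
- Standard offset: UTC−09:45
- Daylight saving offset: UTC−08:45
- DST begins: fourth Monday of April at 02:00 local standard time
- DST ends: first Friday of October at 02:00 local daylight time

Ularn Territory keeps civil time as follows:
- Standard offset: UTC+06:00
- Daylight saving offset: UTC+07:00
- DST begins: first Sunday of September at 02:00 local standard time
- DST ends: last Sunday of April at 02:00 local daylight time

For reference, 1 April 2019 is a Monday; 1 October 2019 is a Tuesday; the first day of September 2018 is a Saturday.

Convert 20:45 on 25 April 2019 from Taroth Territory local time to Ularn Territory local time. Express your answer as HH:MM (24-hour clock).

12:30

1 April 2019 is a Monday, so the first Monday is April 1 and the fourth is April 22.
1 October 2019 is a Tuesday, so the first Friday is October 4.
Daylight saving runs 22 April – 4 October; 25 April 2019 is inside that window, so Taroth Territory is at UTC−08:45.
20:45 Taroth Territory + 8h45m = 05:30 UTC (rolling into the next day, 26 April 2019).
1 September 2018 is a Saturday, so the first Sunday is September 2.
1 April 2019 is a Monday, so Sundays fall on 7, 14, 21, 28; the last is April 28.
At the standard offset (UTC+06:00), 05:30 UTC + 6h = 11:30 Ularn Territory standard time.
The standard-time date in Ularn Territory, 26 April 2019, lies within the daylight-saving period (2 September 2018 – 28 April 2019), so Ularn Territory is on daylight time, UTC+07:00.
05:30 UTC + 7h = 12:30 Ularn Territory.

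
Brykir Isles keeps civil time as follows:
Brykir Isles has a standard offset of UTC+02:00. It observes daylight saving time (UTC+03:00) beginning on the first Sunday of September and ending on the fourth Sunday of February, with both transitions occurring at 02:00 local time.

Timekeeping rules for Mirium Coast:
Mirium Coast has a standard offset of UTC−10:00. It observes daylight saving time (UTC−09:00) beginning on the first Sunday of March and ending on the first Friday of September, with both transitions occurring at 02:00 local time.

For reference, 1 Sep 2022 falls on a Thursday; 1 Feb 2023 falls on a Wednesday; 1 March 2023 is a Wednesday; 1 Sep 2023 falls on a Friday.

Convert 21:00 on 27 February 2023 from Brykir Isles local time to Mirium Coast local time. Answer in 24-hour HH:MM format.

1 September 2022 is a Thursday, so the first Sunday is September 4.
1 February 2023 is a Wednesday, so the first Sunday is February 5 and the fourth is February 26.
27 February 2023 does not fall between 4 September 2022 and 26 February 2023, so daylight saving is not in effect and Brykir Isles is at UTC+02:00.
21:00 Brykir Isles − 2h = 19:00 UTC.
1 March 2023 is a Wednesday, so the first Sunday is March 5.
1 September 2023 is a Friday, so the first Friday is September 1.
At the standard offset (UTC−10:00), 19:00 UTC − 10h = 09:00 Mirium Coast standard time.
Daylight saving runs 5 March – 1 September; the standard-time date in Mirium Coast, 27 February 2023, is outside that window, so Mirium Coast is on standard time at UTC−10:00.
19:00 UTC − 10h = 09:00 Mirium Coast.

09:00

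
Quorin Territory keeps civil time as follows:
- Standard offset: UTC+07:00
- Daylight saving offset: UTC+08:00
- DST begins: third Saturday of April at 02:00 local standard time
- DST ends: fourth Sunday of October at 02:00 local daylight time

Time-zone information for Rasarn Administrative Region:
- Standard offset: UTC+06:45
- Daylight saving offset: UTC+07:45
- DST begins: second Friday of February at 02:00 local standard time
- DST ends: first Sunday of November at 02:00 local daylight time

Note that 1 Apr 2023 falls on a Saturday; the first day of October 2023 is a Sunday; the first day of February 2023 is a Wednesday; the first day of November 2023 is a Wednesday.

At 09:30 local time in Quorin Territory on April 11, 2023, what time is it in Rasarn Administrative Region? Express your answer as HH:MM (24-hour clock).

1 April 2023 is a Saturday, so the first Saturday is April 1 and the third is April 15.
1 October 2023 is a Sunday, so the first Sunday is October 1 and the fourth is October 22.
April 11, 2023 does not fall between 15 April and 22 October, so daylight saving is not in effect and Quorin Territory is at UTC+07:00.
09:30 Quorin Territory − 7h = 02:30 UTC.
1 February 2023 is a Wednesday, so the first Friday is February 3 and the second is February 10.
1 November 2023 is a Wednesday, so the first Sunday is November 5.
At the standard offset (UTC+06:45), 02:30 UTC + 6h45m = 09:15 Rasarn Administrative Region standard time.
Daylight saving runs 10 February – 5 November; the standard-time date in Rasarn Administrative Region, April 11, 2023, is inside that window, so Rasarn Administrative Region is at UTC+07:45.
02:30 UTC + 7h45m = 10:15 Rasarn Administrative Region.

10:15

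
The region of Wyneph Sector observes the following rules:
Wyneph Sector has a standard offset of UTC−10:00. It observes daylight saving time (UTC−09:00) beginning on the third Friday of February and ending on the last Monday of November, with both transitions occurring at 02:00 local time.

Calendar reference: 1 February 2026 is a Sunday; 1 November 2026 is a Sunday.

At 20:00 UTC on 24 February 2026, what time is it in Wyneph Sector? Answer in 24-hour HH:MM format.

11:00

1 February 2026 is a Sunday, so the first Friday is February 6 and the third is February 20.
1 November 2026 is a Sunday, so Mondays fall on 2, 9, 16, 23, 30; the last is November 30.
At the standard offset (UTC−10:00), 20:00 UTC − 10h = 10:00 Wyneph Sector standard time.
The standard-time date in Wyneph Sector, 24 February 2026, lies within the daylight-saving period (20 February – 30 November), so Wyneph Sector is on daylight time, UTC−09:00.
20:00 UTC − 9h = 11:00 local.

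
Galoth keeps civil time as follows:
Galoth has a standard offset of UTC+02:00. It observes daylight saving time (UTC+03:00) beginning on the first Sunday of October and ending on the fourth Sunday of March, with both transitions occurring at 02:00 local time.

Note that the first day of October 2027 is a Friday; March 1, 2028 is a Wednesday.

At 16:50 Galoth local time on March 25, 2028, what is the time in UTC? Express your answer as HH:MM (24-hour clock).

1 October 2027 is a Friday, so the first Sunday is October 3.
1 March 2028 is a Wednesday, so the first Sunday is March 5 and the fourth is March 26.
March 25, 2028 falls between 3 October 2027 and 26 March 2028, so daylight saving is in effect and Galoth is at UTC+03:00.
16:50 local − 3h = 13:50 UTC.

13:50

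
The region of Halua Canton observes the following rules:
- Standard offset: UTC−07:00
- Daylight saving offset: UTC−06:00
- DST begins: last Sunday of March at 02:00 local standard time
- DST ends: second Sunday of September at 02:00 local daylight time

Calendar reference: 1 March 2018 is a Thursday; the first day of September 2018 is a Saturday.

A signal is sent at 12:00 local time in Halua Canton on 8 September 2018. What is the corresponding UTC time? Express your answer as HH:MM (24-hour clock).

18:00

1 March 2018 is a Thursday, so Sundays fall on 4, 11, 18, 25; the last is March 25.
1 September 2018 is a Saturday, so the first Sunday is September 2 and the second is September 9.
8 September 2018 falls between 25 March and 9 September, so daylight saving is in effect and Halua Canton is at UTC−06:00.
12:00 local + 6h = 18:00 UTC.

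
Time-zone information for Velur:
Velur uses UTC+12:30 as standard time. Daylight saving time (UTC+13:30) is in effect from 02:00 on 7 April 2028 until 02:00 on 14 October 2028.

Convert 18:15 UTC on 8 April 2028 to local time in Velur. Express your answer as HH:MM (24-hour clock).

07:45

At the standard offset (UTC+12:30), 18:15 UTC + 12h30m = 06:45 Velur standard time (rolling into the next day, 9 April 2028).
Daylight saving runs 7 April – 14 October; the standard-time date in Velur, 9 April 2028, is inside that window, so Velur is at UTC+13:30.
18:15 UTC + 13h30m = 07:45 local (rolling into the next day, 9 April 2028).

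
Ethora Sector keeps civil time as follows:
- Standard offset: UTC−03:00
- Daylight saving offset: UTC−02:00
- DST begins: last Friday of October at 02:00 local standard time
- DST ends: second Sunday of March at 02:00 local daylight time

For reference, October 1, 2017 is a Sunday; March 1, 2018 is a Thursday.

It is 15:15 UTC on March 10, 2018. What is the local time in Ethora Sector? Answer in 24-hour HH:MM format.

13:15

1 October 2017 is a Sunday, so Fridays fall on 6, 13, 20, 27; the last is October 27.
1 March 2018 is a Thursday, so the first Sunday is March 4 and the second is March 11.
At the standard offset (UTC−03:00), 15:15 UTC − 3h = 12:15 Ethora Sector standard time.
The standard-time date in Ethora Sector, March 10, 2018, falls between 27 October 2017 and 11 March 2018, so daylight saving is in effect and Ethora Sector is at UTC−02:00.
15:15 UTC − 2h = 13:15 local.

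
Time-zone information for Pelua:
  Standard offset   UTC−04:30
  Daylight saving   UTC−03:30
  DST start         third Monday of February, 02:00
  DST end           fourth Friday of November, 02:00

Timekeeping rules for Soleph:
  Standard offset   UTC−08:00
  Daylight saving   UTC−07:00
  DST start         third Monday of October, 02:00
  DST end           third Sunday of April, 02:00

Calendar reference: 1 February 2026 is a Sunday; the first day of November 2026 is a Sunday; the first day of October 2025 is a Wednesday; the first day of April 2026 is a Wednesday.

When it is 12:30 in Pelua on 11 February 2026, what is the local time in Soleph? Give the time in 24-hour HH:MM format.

1 February 2026 is a Sunday, so the first Monday is February 2 and the third is February 16.
1 November 2026 is a Sunday, so the first Friday is November 6 and the fourth is November 27.
Daylight saving runs 16 February – 27 November; 11 February 2026 is outside that window, so Pelua is on standard time at UTC−04:30.
12:30 Pelua + 4h30m = 17:00 UTC.
1 October 2025 is a Wednesday, so the first Monday is October 6 and the third is October 20.
1 April 2026 is a Wednesday, so the first Sunday is April 5 and the third is April 19.
At the standard offset (UTC−08:00), 17:00 UTC − 8h = 09:00 Soleph standard time.
The standard-time date in Soleph, 11 February 2026, lies within the daylight-saving period (20 October 2025 – 19 April 2026), so Soleph is on daylight time, UTC−07:00.
17:00 UTC − 7h = 10:00 Soleph.

10:00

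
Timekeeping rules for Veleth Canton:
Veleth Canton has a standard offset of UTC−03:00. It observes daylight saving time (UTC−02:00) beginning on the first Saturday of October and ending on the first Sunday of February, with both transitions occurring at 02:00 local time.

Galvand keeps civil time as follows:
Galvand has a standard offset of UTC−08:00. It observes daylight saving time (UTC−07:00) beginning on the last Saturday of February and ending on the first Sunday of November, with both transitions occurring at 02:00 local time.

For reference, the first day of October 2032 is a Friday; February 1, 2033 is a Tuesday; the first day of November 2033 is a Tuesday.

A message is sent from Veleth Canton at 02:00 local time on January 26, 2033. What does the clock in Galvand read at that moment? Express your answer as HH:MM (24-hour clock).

20:00

1 October 2032 is a Friday, so the first Saturday is October 2.
1 February 2033 is a Tuesday, so the first Sunday is February 6.
Daylight saving runs 2 October 2032 – 6 February 2033; January 26, 2033 is inside that window, so Veleth Canton is at UTC−02:00.
02:00 Veleth Canton + 2h = 04:00 UTC.
1 February 2033 is a Tuesday, so Saturdays fall on 5, 12, 19, 26; the last is February 26.
1 November 2033 is a Tuesday, so the first Sunday is November 6.
At the standard offset (UTC−08:00), 04:00 UTC − 8h = 20:00 Galvand standard time (rolling into the previous day, 25 January 2033).
The standard-time date in Galvand, January 25, 2033, is outside the daylight-saving period (26 February – 6 November), so Galvand is on standard time, UTC−08:00.
04:00 UTC − 8h = 20:00 Galvand (rolling into the previous day, 25 January 2033).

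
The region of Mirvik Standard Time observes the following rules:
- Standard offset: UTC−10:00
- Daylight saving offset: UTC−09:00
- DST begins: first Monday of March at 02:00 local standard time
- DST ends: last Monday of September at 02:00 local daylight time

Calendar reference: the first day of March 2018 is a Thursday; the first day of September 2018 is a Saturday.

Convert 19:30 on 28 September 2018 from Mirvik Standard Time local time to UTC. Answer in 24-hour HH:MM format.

05:30

1 March 2018 is a Thursday, so the first Monday is March 5.
1 September 2018 is a Saturday, so Mondays fall on 3, 10, 17, 24; the last is September 24.
Daylight saving runs 5 March – 24 September; 28 September 2018 is outside that window, so Mirvik Standard Time is on standard time at UTC−10:00.
19:30 local + 10h = 05:30 UTC (rolling into the next day, 29 September 2018).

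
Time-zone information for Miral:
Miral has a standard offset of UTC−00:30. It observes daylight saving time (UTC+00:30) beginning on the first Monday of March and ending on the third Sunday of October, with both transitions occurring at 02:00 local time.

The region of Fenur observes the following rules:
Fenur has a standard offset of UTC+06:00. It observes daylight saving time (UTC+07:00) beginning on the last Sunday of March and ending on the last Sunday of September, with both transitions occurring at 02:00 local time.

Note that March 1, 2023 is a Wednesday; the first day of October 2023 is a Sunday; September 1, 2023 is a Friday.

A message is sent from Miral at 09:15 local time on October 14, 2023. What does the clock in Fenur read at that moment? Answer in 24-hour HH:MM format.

1 March 2023 is a Wednesday, so the first Monday is March 6.
1 October 2023 is a Sunday, so the first Sunday is October 1 and the third is October 15.
October 14, 2023 falls between 6 March and 15 October, so daylight saving is in effect and Miral is at UTC+00:30.
09:15 Miral − 0h30m = 08:45 UTC.
1 March 2023 is a Wednesday, so Sundays fall on 5, 12, 19, 26; the last is March 26.
1 September 2023 is a Friday, so Sundays fall on 3, 10, 17, 24; the last is September 24.
At the standard offset (UTC+06:00), 08:45 UTC + 6h = 14:45 Fenur standard time.
The standard-time date in Fenur, October 14, 2023, does not fall between 26 March and 24 September, so daylight saving is not in effect and Fenur is at UTC+06:00.
08:45 UTC + 6h = 14:45 Fenur.

14:45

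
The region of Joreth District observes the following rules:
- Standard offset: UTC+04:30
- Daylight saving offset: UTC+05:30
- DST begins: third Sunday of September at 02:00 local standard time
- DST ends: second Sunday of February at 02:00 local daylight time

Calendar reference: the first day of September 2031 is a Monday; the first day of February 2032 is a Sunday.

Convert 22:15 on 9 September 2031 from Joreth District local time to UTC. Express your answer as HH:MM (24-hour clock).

1 September 2031 is a Monday, so the first Sunday is September 7 and the third is September 21.
1 February 2032 is a Sunday, so the first Sunday is February 1 and the second is February 8.
9 September 2031 is outside the daylight-saving period (21 September 2031 – 8 February 2032), so Joreth District is on standard time, UTC+04:30.
22:15 local − 4h30m = 17:45 UTC.

17:45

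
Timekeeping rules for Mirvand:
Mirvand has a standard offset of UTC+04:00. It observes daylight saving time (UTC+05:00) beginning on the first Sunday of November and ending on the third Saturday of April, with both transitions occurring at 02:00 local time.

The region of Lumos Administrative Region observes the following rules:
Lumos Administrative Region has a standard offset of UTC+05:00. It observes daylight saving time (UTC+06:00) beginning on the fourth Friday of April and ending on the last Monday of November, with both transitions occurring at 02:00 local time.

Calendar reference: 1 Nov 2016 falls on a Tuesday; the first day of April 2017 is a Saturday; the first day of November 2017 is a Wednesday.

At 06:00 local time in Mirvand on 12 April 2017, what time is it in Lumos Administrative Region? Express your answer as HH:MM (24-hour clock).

1 November 2016 is a Tuesday, so the first Sunday is November 6.
1 April 2017 is a Saturday, so the first Saturday is April 1 and the third is April 15.
12 April 2017 falls between 6 November 2016 and 15 April 2017, so daylight saving is in effect and Mirvand is at UTC+05:00.
06:00 Mirvand − 5h = 01:00 UTC.
1 April 2017 is a Saturday, so the first Friday is April 7 and the fourth is April 28.
1 November 2017 is a Wednesday, so Mondays fall on 6, 13, 20, 27; the last is November 27.
At the standard offset (UTC+05:00), 01:00 UTC + 5h = 06:00 Lumos Administrative Region standard time.
Daylight saving runs 28 April – 27 November; the standard-time date in Lumos Administrative Region, 12 April 2017, is outside that window, so Lumos Administrative Region is on standard time at UTC+05:00.
01:00 UTC + 5h = 06:00 Lumos Administrative Region.

06:00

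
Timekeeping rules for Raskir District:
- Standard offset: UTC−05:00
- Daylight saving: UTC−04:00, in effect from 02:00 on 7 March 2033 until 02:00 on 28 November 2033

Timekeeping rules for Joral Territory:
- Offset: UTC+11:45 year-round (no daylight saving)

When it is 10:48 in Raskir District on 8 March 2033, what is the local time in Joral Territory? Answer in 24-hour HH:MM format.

8 March 2033 falls between 7 March and 28 November, so daylight saving is in effect and Raskir District is at UTC−04:00.
10:48 Raskir District + 4h = 14:48 UTC.
Joral Territory has no daylight saving, so its offset is UTC+11:45 year-round.
14:48 UTC + 11h45m = 02:33 Joral Territory (rolling into the next day, 9 March 2033).

02:33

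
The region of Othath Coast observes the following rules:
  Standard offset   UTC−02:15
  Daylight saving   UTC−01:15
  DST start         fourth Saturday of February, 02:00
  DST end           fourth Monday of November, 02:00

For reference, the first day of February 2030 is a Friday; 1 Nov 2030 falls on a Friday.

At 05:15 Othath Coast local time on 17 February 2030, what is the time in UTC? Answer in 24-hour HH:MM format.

07:30

1 February 2030 is a Friday, so the first Saturday is February 2 and the fourth is February 23.
1 November 2030 is a Friday, so the first Monday is November 4 and the fourth is November 25.
17 February 2030 is outside the daylight-saving period (23 February – 25 November), so Othath Coast is on standard time, UTC−02:15.
05:15 local + 2h15m = 07:30 UTC.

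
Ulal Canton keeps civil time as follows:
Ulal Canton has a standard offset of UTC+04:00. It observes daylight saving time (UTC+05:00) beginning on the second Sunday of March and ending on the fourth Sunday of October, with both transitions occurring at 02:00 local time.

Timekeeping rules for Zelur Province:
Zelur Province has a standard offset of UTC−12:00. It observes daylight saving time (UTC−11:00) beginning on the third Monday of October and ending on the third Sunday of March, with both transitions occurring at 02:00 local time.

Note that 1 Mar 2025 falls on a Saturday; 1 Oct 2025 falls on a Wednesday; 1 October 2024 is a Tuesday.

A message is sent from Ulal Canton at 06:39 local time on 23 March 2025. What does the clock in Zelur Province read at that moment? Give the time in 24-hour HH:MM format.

1 March 2025 is a Saturday, so the first Sunday is March 2 and the second is March 9.
1 October 2025 is a Wednesday, so the first Sunday is October 5 and the fourth is October 26.
Daylight saving runs 9 March – 26 October; 23 March 2025 is inside that window, so Ulal Canton is at UTC+05:00.
06:39 Ulal Canton − 5h = 01:39 UTC.
1 October 2024 is a Tuesday, so the first Monday is October 7 and the third is October 21.
1 March 2025 is a Saturday, so the first Sunday is March 2 and the third is March 16.
At the standard offset (UTC−12:00), 01:39 UTC − 12h = 13:39 Zelur Province standard time (rolling into the previous day, 22 March 2025).
The standard-time date in Zelur Province, 22 March 2025, does not fall between 21 October 2024 and 16 March 2025, so daylight saving is not in effect and Zelur Province is at UTC−12:00.
01:39 UTC − 12h = 13:39 Zelur Province (rolling into the previous day, 22 March 2025).

13:39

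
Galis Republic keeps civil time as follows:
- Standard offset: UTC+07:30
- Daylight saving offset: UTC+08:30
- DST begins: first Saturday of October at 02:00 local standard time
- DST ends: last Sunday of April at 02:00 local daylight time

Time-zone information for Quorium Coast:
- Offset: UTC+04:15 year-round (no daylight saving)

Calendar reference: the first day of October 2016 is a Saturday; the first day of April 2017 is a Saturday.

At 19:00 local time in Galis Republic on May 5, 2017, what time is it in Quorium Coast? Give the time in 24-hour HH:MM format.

1 October 2016 is a Saturday, so the first Saturday is October 1.
1 April 2017 is a Saturday, so Sundays fall on 2, 9, 16, 23, 30; the last is April 30.
May 5, 2017 does not fall between 1 October 2016 and 30 April 2017, so daylight saving is not in effect and Galis Republic is at UTC+07:30.
19:00 Galis Republic − 7h30m = 11:30 UTC.
Quorium Coast has no daylight saving, so its offset is UTC+04:15 year-round.
11:30 UTC + 4h15m = 15:45 Quorium Coast.

15:45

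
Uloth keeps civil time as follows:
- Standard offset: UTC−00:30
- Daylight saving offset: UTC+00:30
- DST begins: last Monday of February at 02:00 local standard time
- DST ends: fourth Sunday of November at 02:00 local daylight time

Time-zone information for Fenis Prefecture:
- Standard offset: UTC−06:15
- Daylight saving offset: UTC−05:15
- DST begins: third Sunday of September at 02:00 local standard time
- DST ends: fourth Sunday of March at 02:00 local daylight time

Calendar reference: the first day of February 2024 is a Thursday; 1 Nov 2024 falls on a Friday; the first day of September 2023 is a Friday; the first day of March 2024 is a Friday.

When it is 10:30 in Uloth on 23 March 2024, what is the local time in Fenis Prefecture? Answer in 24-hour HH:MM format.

1 February 2024 is a Thursday, so Mondays fall on 5, 12, 19, 26; the last is February 26.
1 November 2024 is a Friday, so the first Sunday is November 3 and the fourth is November 24.
23 March 2024 falls between 26 February and 24 November, so daylight saving is in effect and Uloth is at UTC+00:30.
10:30 Uloth − 0h30m = 10:00 UTC.
1 September 2023 is a Friday, so the first Sunday is September 3 and the third is September 17.
1 March 2024 is a Friday, so the first Sunday is March 3 and the fourth is March 24.
At the standard offset (UTC−06:15), 10:00 UTC − 6h15m = 03:45 Fenis Prefecture standard time.
The standard-time date in Fenis Prefecture, 23 March 2024, falls between 17 September 2023 and 24 March 2024, so daylight saving is in effect and Fenis Prefecture is at UTC−05:15.
10:00 UTC − 5h15m = 04:45 Fenis Prefecture.

04:45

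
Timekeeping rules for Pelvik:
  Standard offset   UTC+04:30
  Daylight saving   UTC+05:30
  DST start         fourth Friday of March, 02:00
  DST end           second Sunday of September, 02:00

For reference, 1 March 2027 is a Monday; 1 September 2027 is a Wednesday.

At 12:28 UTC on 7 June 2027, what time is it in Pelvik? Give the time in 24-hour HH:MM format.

1 March 2027 is a Monday, so the first Friday is March 5 and the fourth is March 26.
1 September 2027 is a Wednesday, so the first Sunday is September 5 and the second is September 12.
At the standard offset (UTC+04:30), 12:28 UTC + 4h30m = 16:58 Pelvik standard time.
Daylight saving runs 26 March – 12 September; the standard-time date in Pelvik, 7 June 2027, is inside that window, so Pelvik is at UTC+05:30.
12:28 UTC + 5h30m = 17:58 local.

17:58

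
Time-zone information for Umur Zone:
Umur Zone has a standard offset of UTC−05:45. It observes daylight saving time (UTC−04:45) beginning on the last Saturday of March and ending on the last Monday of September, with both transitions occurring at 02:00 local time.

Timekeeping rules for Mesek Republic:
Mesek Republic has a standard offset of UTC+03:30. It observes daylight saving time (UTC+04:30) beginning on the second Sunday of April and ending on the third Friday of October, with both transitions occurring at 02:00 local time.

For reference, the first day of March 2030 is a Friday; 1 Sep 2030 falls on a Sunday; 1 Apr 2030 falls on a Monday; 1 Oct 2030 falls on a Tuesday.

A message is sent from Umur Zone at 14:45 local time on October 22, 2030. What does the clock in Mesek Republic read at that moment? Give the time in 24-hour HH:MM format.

1 March 2030 is a Friday, so Saturdays fall on 2, 9, 16, 23, 30; the last is March 30.
1 September 2030 is a Sunday, so Mondays fall on 2, 9, 16, 23, 30; the last is September 30.
Daylight saving runs 30 March – 30 September; October 22, 2030 is outside that window, so Umur Zone is on standard time at UTC−05:45.
14:45 Umur Zone + 5h45m = 20:30 UTC.
1 April 2030 is a Monday, so the first Sunday is April 7 and the second is April 14.
1 October 2030 is a Tuesday, so the first Friday is October 4 and the third is October 18.
At the standard offset (UTC+03:30), 20:30 UTC + 3h30m = 00:00 Mesek Republic standard time (rolling into the next day, 23 October 2030).
Daylight saving runs 14 April – 18 October; the standard-time date in Mesek Republic, October 23, 2030, is outside that window, so Mesek Republic is on standard time at UTC+03:30.
20:30 UTC + 3h30m = 00:00 Mesek Republic (rolling into the next day, 23 October 2030).

00:00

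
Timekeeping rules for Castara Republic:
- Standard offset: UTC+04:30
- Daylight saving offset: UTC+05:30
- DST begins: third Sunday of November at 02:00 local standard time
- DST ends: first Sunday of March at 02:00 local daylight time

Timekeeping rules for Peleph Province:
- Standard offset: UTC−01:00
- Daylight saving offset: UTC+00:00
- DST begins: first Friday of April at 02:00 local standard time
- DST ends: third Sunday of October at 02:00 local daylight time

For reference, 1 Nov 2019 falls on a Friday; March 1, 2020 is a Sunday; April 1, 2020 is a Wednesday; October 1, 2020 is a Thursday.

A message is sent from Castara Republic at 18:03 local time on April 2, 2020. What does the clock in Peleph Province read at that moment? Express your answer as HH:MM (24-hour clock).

12:33

1 November 2019 is a Friday, so the first Sunday is November 3 and the third is November 17.
1 March 2020 is a Sunday, so the first Sunday is March 1.
Daylight saving runs 17 November 2019 – 1 March 2020; April 2, 2020 is outside that window, so Castara Republic is on standard time at UTC+04:30.
18:03 Castara Republic − 4h30m = 13:33 UTC.
1 April 2020 is a Wednesday, so the first Friday is April 3.
1 October 2020 is a Thursday, so the first Sunday is October 4 and the third is October 18.
At the standard offset (UTC−01:00), 13:33 UTC − 1h = 12:33 Peleph Province standard time.
The standard-time date in Peleph Province, April 2, 2020, does not fall between 3 April and 18 October, so daylight saving is not in effect and Peleph Province is at UTC−01:00.
13:33 UTC − 1h = 12:33 Peleph Province.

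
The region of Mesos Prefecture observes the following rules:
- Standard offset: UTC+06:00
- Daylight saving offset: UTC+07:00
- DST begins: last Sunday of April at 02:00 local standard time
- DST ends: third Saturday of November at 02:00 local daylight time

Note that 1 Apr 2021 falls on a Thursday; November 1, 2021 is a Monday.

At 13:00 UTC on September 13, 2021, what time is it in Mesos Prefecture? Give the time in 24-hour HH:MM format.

20:00

1 April 2021 is a Thursday, so Sundays fall on 4, 11, 18, 25; the last is April 25.
1 November 2021 is a Monday, so the first Saturday is November 6 and the third is November 20.
At the standard offset (UTC+06:00), 13:00 UTC + 6h = 19:00 Mesos Prefecture standard time.
Daylight saving runs 25 April – 20 November; the standard-time date in Mesos Prefecture, September 13, 2021, is inside that window, so Mesos Prefecture is at UTC+07:00.
13:00 UTC + 7h = 20:00 local.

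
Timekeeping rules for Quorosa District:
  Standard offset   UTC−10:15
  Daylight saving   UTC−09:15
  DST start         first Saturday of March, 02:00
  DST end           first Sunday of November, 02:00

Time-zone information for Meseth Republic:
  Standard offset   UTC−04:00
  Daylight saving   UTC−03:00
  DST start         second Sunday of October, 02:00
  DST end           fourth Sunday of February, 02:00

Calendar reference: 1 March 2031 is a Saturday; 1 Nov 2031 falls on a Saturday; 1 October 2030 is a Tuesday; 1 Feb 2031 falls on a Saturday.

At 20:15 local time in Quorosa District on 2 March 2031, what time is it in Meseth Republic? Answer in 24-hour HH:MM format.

01:30

1 March 2031 is a Saturday, so the first Saturday is March 1.
1 November 2031 is a Saturday, so the first Sunday is November 2.
2 March 2031 lies within the daylight-saving period (1 March – 2 November), so Quorosa District is on daylight time, UTC−09:15.
20:15 Quorosa District + 9h15m = 05:30 UTC (rolling into the next day, 3 March 2031).
1 October 2030 is a Tuesday, so the first Sunday is October 6 and the second is October 13.
1 February 2031 is a Saturday, so the first Sunday is February 2 and the fourth is February 23.
At the standard offset (UTC−04:00), 05:30 UTC − 4h = 01:30 Meseth Republic standard time.
The standard-time date in Meseth Republic, 3 March 2031, is outside the daylight-saving period (13 October 2030 – 23 February 2031), so Meseth Republic is on standard time, UTC−04:00.
05:30 UTC − 4h = 01:30 Meseth Republic.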